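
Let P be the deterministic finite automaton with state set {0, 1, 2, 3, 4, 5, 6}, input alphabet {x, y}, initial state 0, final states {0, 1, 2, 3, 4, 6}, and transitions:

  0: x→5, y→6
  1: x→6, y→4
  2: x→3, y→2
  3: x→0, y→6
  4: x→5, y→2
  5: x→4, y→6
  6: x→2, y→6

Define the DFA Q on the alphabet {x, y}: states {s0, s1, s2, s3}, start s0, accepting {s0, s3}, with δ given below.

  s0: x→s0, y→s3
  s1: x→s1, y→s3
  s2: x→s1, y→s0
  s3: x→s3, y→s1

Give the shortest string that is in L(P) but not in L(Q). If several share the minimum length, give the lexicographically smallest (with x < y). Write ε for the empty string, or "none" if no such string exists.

The string yy is accepted by P but not by Q.
No shorter string lies in the difference, and yy is the lexicographically first length-2 string in L(P) \ L(Q).

yy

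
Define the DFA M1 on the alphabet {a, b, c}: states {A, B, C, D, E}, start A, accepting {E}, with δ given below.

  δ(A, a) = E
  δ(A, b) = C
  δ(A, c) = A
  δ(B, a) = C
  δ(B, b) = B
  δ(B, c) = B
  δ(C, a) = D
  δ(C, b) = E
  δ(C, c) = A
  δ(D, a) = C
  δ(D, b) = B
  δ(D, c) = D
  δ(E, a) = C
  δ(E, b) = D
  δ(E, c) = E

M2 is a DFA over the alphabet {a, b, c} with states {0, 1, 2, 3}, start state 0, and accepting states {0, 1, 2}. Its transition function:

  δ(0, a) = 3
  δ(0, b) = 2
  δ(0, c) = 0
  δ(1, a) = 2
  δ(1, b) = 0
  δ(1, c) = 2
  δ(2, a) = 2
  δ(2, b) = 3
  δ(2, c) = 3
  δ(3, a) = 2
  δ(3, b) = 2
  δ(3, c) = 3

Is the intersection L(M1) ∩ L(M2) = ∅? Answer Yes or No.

No

The string bca is accepted by both M1 and M2.
Hence L(M1) ∩ L(M2) ≠ ∅.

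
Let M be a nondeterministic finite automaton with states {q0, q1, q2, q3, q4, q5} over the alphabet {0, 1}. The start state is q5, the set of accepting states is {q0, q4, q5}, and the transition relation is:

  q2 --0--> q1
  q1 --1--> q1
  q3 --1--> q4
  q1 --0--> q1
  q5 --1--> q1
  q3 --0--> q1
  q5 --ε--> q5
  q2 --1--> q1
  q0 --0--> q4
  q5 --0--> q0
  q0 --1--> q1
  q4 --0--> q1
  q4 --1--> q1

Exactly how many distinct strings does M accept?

3

The useful subgraph on states {q0, q4, q5} is acyclic, so L(M) is finite; the longest accepting path visits 3 useful states, giving maximum string length 2.
Counting accepting paths from q5 by length: 1 of length 0, 1 of length 1, 1 of length 2. Total 3.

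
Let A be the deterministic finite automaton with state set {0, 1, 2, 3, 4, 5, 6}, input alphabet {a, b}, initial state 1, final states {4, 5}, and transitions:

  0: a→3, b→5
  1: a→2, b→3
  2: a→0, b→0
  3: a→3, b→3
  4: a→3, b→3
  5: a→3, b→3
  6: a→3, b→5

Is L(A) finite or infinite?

finite

The useful states (reachable from 1 and able to reach an accepting state) are {0, 1, 2, 5}.
Restricted to these states the transition graph has no cycle, so every accepting path has bounded length and L is finite.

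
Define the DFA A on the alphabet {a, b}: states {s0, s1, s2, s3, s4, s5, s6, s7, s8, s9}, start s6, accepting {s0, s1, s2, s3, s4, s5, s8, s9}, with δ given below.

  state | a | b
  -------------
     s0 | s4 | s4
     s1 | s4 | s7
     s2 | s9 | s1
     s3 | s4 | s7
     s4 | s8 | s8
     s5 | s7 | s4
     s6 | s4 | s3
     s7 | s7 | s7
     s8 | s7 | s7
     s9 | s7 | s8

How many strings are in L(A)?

7

The useful subgraph on states {s3, s4, s6, s8} is acyclic, so L(A) is finite; the longest accepting path visits 4 useful states, giving maximum string length 3.
Counting accepting paths from s6 by length: 2 of length 1, 3 of length 2, 2 of length 3. Total 7.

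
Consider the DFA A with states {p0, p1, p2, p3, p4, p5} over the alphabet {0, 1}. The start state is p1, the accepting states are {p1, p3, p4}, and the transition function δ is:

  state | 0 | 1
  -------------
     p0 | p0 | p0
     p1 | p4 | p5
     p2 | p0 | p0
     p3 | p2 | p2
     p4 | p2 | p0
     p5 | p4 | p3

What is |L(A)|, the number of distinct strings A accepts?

4

The useful subgraph on states {p1, p3, p4, p5} is acyclic, so L(A) is finite; the longest accepting path visits 3 useful states, giving maximum string length 2.
Counting accepting paths from p1 by length: 1 of length 0, 1 of length 1, 2 of length 2. Total 4.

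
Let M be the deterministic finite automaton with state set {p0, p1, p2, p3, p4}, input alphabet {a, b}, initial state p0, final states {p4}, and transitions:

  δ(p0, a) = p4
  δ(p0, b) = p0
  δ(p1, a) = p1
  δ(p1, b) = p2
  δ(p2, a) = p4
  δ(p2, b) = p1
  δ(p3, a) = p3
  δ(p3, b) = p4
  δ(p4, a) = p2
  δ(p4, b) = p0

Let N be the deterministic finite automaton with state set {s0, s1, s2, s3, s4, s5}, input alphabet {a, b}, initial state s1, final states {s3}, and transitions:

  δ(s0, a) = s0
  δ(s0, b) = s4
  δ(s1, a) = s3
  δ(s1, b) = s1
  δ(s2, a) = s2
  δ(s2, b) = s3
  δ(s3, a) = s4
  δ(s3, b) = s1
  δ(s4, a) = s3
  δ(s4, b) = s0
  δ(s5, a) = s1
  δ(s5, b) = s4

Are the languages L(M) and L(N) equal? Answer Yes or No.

Yes

Exploring the product automaton M × N from the start pair (p0, s1), following both machines on each input symbol, reaches 4 state pairs: (p0, s1), (p4, s3), (p2, s4), (p1, s0).
M accepts in {p4} and N accepts in {s3}. In every reachable pair the two components are either both accepting — (p4, s3) — or both non-accepting, so no string is accepted by exactly one of the machines: L(M) \ L(N) and L(N) \ L(M) are both empty.
Hence every string is accepted by M iff it is accepted by N, and the two languages coincide.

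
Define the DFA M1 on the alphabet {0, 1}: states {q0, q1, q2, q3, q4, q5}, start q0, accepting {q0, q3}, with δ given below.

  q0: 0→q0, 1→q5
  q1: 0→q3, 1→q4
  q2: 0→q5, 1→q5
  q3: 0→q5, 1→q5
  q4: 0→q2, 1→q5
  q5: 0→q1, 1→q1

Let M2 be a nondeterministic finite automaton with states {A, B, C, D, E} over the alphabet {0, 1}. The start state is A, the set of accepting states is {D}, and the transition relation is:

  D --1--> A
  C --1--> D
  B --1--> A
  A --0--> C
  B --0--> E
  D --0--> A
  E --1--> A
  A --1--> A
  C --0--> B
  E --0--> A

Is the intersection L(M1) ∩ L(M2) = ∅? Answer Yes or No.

Exploring the product automaton M1 × M2 from the start pair (q0, A), following both machines on each input symbol, reaches 22 state pairs: (q0, A), (q0, C), (q5, A), (q0, B), (q5, D), (q1, C), (q1, A), (q0, E), (q3, B), (q4, D), (q3, C), (q4, A), (q5, E), (q2, A), (q5, B), (q2, C), (q5, C), (q1, E), (q1, B), (q1, D), (q3, A), (q3, E).
M1 accepts in {q0, q3} and M2 accepts in {D}; no reachable pair has both components accepting, so no string drives both machines to acceptance simultaneously and L(M1) ∩ L(M2) = ∅.
So no string is accepted by both, and the intersection is empty.

Yes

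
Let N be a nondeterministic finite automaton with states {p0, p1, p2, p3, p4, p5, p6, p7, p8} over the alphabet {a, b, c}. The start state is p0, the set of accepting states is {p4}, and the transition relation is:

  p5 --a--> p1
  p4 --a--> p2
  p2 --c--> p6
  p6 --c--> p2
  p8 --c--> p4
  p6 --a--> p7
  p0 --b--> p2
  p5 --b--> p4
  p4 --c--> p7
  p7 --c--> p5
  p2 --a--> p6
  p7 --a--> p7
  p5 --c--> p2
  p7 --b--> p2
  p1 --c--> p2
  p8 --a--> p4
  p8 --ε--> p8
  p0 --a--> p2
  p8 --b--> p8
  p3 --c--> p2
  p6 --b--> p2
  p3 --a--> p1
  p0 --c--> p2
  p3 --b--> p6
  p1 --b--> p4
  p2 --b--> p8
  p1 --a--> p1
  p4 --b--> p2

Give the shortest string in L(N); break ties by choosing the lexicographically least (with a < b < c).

A breadth-first search from p0 reaches an accepting state first via the path p0 → p2 → p8 → p4 on input aba.
No string of length < 3 is accepted (BFS exhausts all shorter strings without reaching an accepting state), and aba is the lexicographically least accepting string of length 3.

aba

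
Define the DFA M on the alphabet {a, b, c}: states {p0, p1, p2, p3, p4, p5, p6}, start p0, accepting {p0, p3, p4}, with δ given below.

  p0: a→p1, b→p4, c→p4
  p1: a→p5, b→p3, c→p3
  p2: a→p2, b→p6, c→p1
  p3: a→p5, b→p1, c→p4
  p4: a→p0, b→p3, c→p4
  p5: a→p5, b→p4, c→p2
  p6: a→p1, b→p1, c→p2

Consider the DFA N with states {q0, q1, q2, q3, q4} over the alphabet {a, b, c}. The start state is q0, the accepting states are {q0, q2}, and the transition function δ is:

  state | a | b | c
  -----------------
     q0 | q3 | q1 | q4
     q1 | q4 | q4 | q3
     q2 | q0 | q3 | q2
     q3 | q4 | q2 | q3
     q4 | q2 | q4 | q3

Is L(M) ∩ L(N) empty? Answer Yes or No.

The empty string ε is accepted by both M and N.
Hence L(M) ∩ L(N) ≠ ∅.

No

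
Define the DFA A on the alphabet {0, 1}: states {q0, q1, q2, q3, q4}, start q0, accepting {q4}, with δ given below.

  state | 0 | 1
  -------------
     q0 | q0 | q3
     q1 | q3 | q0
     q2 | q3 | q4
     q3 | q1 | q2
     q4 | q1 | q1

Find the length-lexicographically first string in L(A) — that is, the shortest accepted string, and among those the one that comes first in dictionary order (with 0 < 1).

111

A breadth-first search from q0 reaches an accepting state first via the path q0 → q3 → q2 → q4 on input 111.
No string of length < 3 is accepted (BFS exhausts all shorter strings without reaching an accepting state), and 111 is the lexicographically least accepting string of length 3.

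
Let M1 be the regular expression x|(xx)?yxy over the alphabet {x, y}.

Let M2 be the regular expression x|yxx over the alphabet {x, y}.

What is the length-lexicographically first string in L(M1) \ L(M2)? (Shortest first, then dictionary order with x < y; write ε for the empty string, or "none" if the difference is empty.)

yxy

The string yxy is accepted by M1 but not by M2.
No shorter string lies in the difference, and yxy is the lexicographically first length-3 string in L(M1) \ L(M2).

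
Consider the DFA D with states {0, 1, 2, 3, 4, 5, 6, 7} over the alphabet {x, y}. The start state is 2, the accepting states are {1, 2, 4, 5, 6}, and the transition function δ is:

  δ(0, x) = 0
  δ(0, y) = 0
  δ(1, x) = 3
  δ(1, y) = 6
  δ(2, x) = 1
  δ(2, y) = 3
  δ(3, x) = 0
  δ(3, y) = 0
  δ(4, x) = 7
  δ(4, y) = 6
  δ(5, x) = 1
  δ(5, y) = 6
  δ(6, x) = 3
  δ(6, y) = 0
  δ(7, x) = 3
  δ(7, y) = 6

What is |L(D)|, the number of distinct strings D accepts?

The useful subgraph on states {1, 2, 6} is acyclic, so L(D) is finite; the longest accepting path visits 3 useful states, giving maximum string length 2.
Counting accepting paths from 2 by length: 1 of length 0, 1 of length 1, 1 of length 2. Total 3.

3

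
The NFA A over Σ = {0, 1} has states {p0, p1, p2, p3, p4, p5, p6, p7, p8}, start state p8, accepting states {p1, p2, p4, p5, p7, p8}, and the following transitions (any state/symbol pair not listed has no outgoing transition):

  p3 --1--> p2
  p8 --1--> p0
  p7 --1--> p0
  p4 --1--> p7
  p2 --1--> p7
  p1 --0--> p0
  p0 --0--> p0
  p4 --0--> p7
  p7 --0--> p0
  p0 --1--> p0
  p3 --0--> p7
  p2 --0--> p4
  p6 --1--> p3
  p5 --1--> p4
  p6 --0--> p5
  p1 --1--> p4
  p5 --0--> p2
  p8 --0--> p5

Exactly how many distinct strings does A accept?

10

The useful subgraph on states {p2, p4, p5, p7, p8} is acyclic, so L(A) is finite; the longest accepting path visits 5 useful states, giving maximum string length 4.
Counting accepting paths from p8 by length: 1 of length 0, 1 of length 1, 2 of length 2, 4 of length 3, 2 of length 4. Total 10.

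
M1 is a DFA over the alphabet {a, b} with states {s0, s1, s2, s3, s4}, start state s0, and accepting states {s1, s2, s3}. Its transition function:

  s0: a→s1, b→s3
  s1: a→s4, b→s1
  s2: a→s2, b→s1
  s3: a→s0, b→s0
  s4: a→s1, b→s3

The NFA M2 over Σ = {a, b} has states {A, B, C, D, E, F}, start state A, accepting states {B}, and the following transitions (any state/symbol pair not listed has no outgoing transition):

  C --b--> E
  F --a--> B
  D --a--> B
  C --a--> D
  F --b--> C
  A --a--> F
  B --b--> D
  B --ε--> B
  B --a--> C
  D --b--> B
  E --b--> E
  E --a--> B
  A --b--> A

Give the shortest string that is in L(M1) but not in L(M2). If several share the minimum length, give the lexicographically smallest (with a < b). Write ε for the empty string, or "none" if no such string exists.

The string a is accepted by M1 but not by M2.
No shorter string lies in the difference, and a is the lexicographically first length-1 string in L(M1) \ L(M2).

a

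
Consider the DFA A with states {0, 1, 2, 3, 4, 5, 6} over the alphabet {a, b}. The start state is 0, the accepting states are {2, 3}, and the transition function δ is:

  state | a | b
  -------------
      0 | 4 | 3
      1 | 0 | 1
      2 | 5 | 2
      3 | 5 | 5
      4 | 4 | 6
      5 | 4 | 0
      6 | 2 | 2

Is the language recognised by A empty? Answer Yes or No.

The string b is accepted: the run 0 → 3 ends in the accepting state 3.
Since at least one string is accepted, L(A) is not empty.

No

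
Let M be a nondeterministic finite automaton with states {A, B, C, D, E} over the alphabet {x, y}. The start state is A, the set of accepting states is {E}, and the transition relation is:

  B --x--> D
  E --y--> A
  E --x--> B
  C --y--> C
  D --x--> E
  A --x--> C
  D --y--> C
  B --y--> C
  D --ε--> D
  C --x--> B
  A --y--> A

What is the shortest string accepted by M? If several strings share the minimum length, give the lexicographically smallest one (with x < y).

A breadth-first search from A reaches an accepting state first via the path A → C → B → D → E on input xxxx.
No string of length < 4 is accepted (BFS exhausts all shorter strings without reaching an accepting state), and xxxx is the lexicographically least accepting string of length 4.

xxxx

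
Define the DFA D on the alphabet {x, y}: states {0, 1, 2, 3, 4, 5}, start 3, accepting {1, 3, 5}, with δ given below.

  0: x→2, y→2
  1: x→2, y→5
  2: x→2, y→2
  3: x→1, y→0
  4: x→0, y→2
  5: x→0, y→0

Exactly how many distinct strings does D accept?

3

The useful subgraph on states {1, 3, 5} is acyclic, so L(D) is finite; the longest accepting path visits 3 useful states, giving maximum string length 2.
Counting accepting paths from 3 by length: 1 of length 0, 1 of length 1, 1 of length 2. Total 3.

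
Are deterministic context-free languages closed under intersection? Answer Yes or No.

DCFLs are closed under complement (normalise the DPDA to read all of its input, then flip the verdict). If they were also closed under intersection, De Morgan would make them closed under union; but {aⁿbⁿ : n≥0} and {aⁿb²ⁿ : n≥0} are DCFLs (push the a's; pop one per b, respectively one per two b's) whose union no deterministic PDA accepts: a DPDA for it would have a single run on aⁿb²ⁿ, accepting after the prefix aⁿbⁿ and accepting again after n more b's; an ordinary PDA that simulates it on a's and b's and, at any moment when it is accepting, may switch to reading only a fresh letter c while feeding each c to the simulation as a b, would accept aⁱbʲcᵏ (k≥1) exactly when both aⁱbʲ and aⁱbʲ⁺ᵏ are in the language, i.e. its language intersected with the regular set a*b*c⁺ would be exactly {aⁿbⁿcⁿ : n≥1} — impossible, since context-free languages are closed under intersection with regular sets and {aⁿbⁿcⁿ} is not context-free.

No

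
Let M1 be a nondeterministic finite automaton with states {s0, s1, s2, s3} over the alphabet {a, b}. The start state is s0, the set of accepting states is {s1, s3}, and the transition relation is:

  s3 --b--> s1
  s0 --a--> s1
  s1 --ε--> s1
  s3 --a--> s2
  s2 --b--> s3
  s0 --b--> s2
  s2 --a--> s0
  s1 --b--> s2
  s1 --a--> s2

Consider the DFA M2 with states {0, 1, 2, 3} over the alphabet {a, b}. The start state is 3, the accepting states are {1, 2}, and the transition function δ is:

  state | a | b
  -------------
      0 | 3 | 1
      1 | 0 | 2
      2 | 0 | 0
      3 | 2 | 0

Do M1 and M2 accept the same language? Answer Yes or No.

Exploring the product automaton M1 × M2 from the start pair (s0, 3), following both machines on each input symbol, reaches 4 state pairs: (s0, 3), (s1, 2), (s2, 0), (s3, 1).
M1 accepts in {s1, s3} and M2 accepts in {1, 2}. In every reachable pair the two components are either both accepting — (s1, 2), (s3, 1) — or both non-accepting, so no string is accepted by exactly one of the machines: L(M1) \ L(M2) and L(M2) \ L(M1) are both empty.
Hence every string is accepted by M1 iff it is accepted by M2, and the two languages coincide.

Yes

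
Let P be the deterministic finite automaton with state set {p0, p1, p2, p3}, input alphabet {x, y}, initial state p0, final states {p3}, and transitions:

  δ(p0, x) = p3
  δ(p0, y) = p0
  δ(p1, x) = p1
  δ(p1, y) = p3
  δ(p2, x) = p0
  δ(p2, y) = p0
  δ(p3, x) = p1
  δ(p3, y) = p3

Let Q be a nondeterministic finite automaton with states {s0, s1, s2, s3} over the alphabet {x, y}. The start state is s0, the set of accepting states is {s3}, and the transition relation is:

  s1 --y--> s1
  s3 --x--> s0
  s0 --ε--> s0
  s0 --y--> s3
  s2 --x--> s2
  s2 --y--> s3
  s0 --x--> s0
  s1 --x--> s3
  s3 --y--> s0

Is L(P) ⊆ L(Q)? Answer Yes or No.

No

The string x is in L(P) but not in L(Q).
So L(P) ⊄ L(Q).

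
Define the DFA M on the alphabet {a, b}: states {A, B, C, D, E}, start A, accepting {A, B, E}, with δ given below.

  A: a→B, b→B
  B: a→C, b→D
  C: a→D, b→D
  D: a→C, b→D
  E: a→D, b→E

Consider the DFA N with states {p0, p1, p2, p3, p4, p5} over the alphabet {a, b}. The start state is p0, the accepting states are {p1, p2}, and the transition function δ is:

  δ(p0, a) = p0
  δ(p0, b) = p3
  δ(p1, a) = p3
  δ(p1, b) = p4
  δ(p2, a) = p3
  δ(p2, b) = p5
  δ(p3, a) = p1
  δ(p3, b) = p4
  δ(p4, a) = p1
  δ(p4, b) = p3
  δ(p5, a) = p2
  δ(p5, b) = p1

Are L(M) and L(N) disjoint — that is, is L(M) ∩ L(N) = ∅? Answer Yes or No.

Exploring the product automaton M × N from the start pair (A, p0), following both machines on each input symbol, reaches 8 state pairs: (A, p0), (B, p0), (B, p3), (C, p0), (D, p3), (C, p1), (D, p4), (D, p0).
M accepts in {A, B, E} and N accepts in {p1, p2}; no reachable pair has both components accepting, so no string drives both machines to acceptance simultaneously and L(M) ∩ L(N) = ∅.
So no string is accepted by both, and the intersection is empty.

Yes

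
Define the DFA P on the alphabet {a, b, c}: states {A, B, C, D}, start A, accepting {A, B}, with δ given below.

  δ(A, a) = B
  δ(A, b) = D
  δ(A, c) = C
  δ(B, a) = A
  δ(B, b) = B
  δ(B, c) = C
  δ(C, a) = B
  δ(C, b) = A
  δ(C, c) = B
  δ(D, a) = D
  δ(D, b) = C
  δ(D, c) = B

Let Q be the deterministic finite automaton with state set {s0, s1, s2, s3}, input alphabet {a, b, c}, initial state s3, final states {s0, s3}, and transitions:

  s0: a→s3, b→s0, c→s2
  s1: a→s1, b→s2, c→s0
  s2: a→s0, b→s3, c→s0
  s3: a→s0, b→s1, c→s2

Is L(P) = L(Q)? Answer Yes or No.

Yes

Exploring the product automaton P × Q from the start pair (A, s3), following both machines on each input symbol, reaches 4 state pairs: (A, s3), (B, s0), (D, s1), (C, s2).
P accepts in {A, B} and Q accepts in {s0, s3}. In every reachable pair the two components are either both accepting — (A, s3), (B, s0) — or both non-accepting, so no string is accepted by exactly one of the machines: L(P) \ L(Q) and L(Q) \ L(P) are both empty.
Hence every string is accepted by P iff it is accepted by Q, and the two languages coincide.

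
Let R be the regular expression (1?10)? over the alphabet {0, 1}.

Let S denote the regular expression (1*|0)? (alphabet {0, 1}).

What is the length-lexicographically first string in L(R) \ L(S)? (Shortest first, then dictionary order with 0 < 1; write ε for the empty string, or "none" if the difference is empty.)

10

The string 10 is accepted by R but not by S.
No shorter string lies in the difference, and 10 is the lexicographically first length-2 string in L(R) \ L(S).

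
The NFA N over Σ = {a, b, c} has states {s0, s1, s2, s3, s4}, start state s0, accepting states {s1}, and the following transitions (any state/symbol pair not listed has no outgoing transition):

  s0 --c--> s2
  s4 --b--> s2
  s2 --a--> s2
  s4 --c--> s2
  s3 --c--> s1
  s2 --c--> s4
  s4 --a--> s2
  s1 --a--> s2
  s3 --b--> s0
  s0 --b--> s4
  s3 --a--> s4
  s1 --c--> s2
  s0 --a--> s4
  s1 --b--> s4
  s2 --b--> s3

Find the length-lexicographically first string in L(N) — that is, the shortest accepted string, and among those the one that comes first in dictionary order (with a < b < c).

A breadth-first search from s0 reaches an accepting state first via the path s0 → s2 → s3 → s1 on input cbc.
No string of length < 3 is accepted (BFS exhausts all shorter strings without reaching an accepting state), and cbc is the lexicographically least accepting string of length 3.

cbc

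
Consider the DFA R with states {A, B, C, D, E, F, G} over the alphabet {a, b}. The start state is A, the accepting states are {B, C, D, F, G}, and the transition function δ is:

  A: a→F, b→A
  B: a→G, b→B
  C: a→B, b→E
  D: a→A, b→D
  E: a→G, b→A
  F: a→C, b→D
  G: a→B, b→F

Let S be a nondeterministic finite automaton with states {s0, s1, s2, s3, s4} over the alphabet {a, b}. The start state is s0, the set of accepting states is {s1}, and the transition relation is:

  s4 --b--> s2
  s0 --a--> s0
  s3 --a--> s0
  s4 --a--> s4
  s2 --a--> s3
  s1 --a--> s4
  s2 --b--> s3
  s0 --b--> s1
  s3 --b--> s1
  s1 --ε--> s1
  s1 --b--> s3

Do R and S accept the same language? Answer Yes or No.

No

The string a is accepted by R but rejected by S.
So L(R) ≠ L(S).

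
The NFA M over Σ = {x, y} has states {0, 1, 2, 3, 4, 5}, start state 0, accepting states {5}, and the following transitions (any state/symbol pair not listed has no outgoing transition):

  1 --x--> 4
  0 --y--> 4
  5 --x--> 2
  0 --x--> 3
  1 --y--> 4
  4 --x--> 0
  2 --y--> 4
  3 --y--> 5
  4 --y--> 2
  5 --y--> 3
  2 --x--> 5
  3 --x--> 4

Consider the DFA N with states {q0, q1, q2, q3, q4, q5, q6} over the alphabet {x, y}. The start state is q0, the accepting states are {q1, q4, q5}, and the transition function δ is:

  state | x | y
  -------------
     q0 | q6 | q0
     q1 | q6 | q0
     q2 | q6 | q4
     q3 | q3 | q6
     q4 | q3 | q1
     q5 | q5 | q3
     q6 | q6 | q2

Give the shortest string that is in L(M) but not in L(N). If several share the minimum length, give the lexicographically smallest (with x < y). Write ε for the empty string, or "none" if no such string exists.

The string xy is accepted by M but not by N.
No shorter string lies in the difference, and xy is the lexicographically first length-2 string in L(M) \ L(N).

xy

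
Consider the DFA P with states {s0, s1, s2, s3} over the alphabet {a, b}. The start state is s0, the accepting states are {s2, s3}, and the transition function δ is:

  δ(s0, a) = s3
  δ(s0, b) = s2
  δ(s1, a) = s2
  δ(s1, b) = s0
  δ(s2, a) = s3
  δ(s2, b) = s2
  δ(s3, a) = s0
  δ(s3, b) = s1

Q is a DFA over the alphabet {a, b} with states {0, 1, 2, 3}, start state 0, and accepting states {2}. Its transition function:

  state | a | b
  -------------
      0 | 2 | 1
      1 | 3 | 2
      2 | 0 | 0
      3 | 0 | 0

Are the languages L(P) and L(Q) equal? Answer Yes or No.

No

The string b is accepted by P but rejected by Q.
So L(P) ≠ L(Q).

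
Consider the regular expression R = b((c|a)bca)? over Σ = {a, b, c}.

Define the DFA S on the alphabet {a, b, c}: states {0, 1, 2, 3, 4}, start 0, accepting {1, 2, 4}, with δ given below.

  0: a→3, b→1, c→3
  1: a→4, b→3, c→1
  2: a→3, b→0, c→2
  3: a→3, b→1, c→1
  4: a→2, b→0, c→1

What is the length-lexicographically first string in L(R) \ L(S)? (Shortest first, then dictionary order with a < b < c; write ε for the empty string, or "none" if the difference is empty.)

The string babca is accepted by R but not by S.
No shorter string lies in the difference, and babca is the lexicographically first length-5 string in L(R) \ L(S).

babca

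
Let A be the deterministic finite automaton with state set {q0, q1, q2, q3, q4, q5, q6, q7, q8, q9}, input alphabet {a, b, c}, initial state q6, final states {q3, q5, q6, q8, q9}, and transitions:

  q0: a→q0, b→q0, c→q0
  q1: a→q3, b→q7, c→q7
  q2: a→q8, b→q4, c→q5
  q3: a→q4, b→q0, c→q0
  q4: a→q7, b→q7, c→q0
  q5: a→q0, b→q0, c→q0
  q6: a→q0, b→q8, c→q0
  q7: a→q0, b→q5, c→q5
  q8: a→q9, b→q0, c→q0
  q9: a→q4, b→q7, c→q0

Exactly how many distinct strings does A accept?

9

The useful subgraph on states {q4, q5, q6, q7, q8, q9} is acyclic, so L(A) is finite; the longest accepting path visits 6 useful states, giving maximum string length 5.
Counting accepting paths from q6 by length: 1 of length 0, 1 of length 1, 1 of length 2, 2 of length 4, 4 of length 5. Total 9.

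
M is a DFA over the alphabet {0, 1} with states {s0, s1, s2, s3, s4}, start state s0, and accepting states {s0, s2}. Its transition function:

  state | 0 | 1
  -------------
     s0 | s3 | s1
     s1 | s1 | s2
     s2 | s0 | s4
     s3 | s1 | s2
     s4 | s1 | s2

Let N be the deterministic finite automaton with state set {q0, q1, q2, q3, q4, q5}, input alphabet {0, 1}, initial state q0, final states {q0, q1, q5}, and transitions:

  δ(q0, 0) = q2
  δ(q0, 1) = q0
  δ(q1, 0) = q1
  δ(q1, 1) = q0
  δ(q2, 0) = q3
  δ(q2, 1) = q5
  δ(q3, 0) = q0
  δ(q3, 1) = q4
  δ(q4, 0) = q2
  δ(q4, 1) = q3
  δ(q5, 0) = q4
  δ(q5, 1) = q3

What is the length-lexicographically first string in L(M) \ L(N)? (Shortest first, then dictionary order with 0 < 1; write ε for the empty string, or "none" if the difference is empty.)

001

The string 001 is accepted by M but not by N.
No shorter string lies in the difference, and 001 is the lexicographically first length-3 string in L(M) \ L(N).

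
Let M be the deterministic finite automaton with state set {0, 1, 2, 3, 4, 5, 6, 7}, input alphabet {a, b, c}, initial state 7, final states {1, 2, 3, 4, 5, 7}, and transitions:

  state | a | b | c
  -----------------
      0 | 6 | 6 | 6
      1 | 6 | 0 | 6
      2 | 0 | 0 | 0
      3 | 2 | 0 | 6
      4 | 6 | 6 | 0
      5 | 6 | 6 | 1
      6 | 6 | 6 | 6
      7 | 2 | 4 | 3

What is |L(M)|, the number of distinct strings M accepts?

The useful subgraph on states {2, 3, 4, 7} is acyclic, so L(M) is finite; the longest accepting path visits 3 useful states, giving maximum string length 2.
Counting accepting paths from 7 by length: 1 of length 0, 3 of length 1, 1 of length 2. Total 5.

5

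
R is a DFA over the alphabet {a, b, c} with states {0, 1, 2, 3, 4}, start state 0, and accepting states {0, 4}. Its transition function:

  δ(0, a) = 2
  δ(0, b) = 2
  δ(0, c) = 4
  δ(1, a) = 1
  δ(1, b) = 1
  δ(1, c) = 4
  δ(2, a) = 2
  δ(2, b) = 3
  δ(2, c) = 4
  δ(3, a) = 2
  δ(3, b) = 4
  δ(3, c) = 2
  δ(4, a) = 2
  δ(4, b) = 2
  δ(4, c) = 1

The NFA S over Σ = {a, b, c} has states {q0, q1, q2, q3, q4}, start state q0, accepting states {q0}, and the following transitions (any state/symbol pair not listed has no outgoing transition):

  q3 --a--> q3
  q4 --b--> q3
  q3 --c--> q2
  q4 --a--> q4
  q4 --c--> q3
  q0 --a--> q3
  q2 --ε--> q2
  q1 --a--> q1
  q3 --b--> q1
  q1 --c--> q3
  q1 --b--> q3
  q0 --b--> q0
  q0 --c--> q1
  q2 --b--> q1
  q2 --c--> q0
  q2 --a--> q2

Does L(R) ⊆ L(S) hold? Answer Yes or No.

No

The string c is in L(R) but not in L(S).
So L(R) ⊄ L(S).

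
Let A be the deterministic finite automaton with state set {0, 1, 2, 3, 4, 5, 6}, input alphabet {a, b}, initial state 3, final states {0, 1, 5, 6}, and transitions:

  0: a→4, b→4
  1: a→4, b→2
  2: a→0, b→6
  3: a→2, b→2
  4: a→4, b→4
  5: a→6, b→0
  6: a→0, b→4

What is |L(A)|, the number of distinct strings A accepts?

6

The useful subgraph on states {0, 2, 3, 6} is acyclic, so L(A) is finite; the longest accepting path visits 4 useful states, giving maximum string length 3.
Counting accepting paths from 3 by length: 4 of length 2, 2 of length 3. Total 6.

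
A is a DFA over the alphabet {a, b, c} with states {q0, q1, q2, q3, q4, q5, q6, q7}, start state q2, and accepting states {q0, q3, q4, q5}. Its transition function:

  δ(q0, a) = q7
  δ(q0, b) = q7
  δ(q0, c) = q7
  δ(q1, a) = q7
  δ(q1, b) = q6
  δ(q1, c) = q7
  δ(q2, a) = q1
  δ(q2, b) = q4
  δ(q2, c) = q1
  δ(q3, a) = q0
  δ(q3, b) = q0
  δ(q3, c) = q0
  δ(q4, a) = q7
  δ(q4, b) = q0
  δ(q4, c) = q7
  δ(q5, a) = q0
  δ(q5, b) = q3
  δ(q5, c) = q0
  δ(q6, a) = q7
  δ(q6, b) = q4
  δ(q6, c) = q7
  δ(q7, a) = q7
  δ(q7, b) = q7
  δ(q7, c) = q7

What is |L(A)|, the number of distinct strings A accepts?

The useful subgraph on states {q0, q1, q2, q4, q6} is acyclic, so L(A) is finite; the longest accepting path visits 5 useful states, giving maximum string length 4.
Counting accepting paths from q2 by length: 1 of length 1, 1 of length 2, 2 of length 3, 2 of length 4. Total 6.

6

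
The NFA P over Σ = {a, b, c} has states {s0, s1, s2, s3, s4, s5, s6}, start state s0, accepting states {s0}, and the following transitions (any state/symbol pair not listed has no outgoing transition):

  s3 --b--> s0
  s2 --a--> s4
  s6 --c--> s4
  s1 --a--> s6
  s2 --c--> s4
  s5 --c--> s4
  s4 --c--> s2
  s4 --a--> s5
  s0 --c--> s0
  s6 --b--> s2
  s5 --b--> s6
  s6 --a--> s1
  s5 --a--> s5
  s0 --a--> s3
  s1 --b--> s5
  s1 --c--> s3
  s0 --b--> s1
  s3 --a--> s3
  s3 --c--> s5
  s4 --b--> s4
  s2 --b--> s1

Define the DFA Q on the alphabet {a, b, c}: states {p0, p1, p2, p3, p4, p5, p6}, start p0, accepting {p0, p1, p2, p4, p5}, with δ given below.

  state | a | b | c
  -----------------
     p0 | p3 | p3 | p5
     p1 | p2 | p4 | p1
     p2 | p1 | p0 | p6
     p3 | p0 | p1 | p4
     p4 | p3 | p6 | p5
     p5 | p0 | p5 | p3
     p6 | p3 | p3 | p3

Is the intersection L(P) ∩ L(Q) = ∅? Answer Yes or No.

No

The empty string ε is accepted by both P and Q.
Hence L(P) ∩ L(Q) ≠ ∅.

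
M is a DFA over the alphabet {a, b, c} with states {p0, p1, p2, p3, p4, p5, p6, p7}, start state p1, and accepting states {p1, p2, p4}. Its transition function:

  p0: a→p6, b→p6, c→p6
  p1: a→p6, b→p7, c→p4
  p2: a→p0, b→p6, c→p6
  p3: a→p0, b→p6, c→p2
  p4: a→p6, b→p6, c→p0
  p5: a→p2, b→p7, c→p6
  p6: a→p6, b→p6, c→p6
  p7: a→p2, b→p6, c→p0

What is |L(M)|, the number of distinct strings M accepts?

3

The useful subgraph on states {p1, p2, p4, p7} is acyclic, so L(M) is finite; the longest accepting path visits 3 useful states, giving maximum string length 2.
Counting accepting paths from p1 by length: 1 of length 0, 1 of length 1, 1 of length 2. Total 3.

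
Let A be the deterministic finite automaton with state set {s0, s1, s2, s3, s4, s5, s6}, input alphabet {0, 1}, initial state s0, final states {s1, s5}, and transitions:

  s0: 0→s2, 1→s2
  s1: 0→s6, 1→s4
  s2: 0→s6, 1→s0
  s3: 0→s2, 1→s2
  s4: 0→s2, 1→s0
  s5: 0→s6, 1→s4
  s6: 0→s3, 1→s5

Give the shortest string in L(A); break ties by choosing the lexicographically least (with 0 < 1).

A breadth-first search from s0 reaches an accepting state first via the path s0 → s2 → s6 → s5 on input 001.
No string of length < 3 is accepted (BFS exhausts all shorter strings without reaching an accepting state), and 001 is the lexicographically least accepting string of length 3.

001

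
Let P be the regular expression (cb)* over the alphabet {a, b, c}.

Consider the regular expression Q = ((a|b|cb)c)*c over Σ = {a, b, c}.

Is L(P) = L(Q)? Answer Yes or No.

The empty string ε is accepted by P but rejected by Q.
So L(P) ≠ L(Q).

No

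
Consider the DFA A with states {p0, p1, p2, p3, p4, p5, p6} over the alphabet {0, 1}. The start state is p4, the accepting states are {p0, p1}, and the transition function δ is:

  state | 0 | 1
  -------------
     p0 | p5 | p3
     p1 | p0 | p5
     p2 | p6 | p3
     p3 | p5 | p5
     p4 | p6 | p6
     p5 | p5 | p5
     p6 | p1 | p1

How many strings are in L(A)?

The useful subgraph on states {p0, p1, p4, p6} is acyclic, so L(A) is finite; the longest accepting path visits 4 useful states, giving maximum string length 3.
Counting accepting paths from p4 by length: 4 of length 2, 4 of length 3. Total 8.

8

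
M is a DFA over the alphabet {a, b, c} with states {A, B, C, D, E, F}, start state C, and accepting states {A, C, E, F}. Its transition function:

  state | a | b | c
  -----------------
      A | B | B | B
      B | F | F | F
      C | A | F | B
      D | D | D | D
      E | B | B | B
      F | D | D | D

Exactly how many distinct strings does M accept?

15

The useful subgraph on states {A, B, C, F} is acyclic, so L(M) is finite; the longest accepting path visits 4 useful states, giving maximum string length 3.
Counting accepting paths from C by length: 1 of length 0, 2 of length 1, 3 of length 2, 9 of length 3. Total 15.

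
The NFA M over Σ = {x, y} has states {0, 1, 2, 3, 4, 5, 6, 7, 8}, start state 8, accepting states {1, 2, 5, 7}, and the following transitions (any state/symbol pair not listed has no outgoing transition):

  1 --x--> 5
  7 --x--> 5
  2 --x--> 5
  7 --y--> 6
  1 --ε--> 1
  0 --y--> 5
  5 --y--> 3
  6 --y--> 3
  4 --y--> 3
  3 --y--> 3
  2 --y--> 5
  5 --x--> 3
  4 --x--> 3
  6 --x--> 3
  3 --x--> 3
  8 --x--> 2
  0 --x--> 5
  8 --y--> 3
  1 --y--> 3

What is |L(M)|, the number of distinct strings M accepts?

3

The useful subgraph on states {2, 5, 8} is acyclic, so L(M) is finite; the longest accepting path visits 3 useful states, giving maximum string length 2.
Counting accepting paths from 8 by length: 1 of length 1, 2 of length 2. Total 3.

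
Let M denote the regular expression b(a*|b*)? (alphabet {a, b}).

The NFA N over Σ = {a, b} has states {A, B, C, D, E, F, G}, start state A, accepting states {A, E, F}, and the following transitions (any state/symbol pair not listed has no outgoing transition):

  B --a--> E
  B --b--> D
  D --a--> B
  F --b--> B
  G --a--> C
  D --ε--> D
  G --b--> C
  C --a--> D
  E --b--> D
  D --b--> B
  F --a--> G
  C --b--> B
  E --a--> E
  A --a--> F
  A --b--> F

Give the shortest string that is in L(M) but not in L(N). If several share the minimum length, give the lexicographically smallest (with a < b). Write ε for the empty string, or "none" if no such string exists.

ba

The string ba is accepted by M but not by N.
No shorter string lies in the difference, and ba is the lexicographically first length-2 string in L(M) \ L(N).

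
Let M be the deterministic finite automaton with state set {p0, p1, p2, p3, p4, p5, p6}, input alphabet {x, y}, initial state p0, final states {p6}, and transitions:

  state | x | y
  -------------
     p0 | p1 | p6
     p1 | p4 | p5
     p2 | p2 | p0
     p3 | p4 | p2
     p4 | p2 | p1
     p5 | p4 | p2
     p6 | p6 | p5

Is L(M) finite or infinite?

State p1 is reachable from the start and can reach an accepting state, and it lies on the cycle p1 → p4 → p1.
Traversing that cycle any number of times yields accepted strings of unbounded length, so the language is infinite.

infinite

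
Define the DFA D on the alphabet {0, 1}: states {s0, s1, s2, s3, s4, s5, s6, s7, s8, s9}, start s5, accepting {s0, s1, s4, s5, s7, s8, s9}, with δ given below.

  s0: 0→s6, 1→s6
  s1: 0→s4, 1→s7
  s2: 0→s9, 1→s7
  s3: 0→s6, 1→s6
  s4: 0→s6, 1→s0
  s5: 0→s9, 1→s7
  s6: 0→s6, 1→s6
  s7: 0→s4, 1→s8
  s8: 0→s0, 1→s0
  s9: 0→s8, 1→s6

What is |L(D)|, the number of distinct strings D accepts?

The useful subgraph on states {s0, s4, s5, s7, s8, s9} is acyclic, so L(D) is finite; the longest accepting path visits 4 useful states, giving maximum string length 3.
Counting accepting paths from s5 by length: 1 of length 0, 2 of length 1, 3 of length 2, 5 of length 3. Total 11.

11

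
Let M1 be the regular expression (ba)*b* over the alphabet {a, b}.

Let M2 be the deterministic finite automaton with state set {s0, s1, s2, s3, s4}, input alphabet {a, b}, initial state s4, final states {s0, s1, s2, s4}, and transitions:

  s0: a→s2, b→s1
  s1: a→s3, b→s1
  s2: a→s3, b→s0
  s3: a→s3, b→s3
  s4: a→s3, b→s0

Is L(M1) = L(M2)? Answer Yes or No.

Yes

Converting the expression M1 to a DFA (subset construction, then merging equivalent states) gives the minimal DFA with states {r0, r1, r2, r3}, start state r0, accepting states {r0, r2, r3} and transitions r0: a→r1, b→r2; r1: a→r1, b→r1; r2: a→r0, b→r3; r3: a→r1, b→r3.
Exploring the product automaton M1 × M2 from the start pair (r0, s4), following both machines on each input symbol, reaches 5 state pairs: (r0, s4), (r1, s3), (r2, s0), (r0, s2), (r3, s1).
M1 accepts in {r0, r2, r3} and M2 accepts in {s0, s1, s2, s4}. In every reachable pair the two components are either both accepting — (r0, s4), (r2, s0), (r0, s2), (r3, s1) — or both non-accepting, so no string is accepted by exactly one of the machines: L(M1) \ L(M2) and L(M2) \ L(M1) are both empty.
Hence every string is accepted by M1 iff it is accepted by M2, and the two languages coincide.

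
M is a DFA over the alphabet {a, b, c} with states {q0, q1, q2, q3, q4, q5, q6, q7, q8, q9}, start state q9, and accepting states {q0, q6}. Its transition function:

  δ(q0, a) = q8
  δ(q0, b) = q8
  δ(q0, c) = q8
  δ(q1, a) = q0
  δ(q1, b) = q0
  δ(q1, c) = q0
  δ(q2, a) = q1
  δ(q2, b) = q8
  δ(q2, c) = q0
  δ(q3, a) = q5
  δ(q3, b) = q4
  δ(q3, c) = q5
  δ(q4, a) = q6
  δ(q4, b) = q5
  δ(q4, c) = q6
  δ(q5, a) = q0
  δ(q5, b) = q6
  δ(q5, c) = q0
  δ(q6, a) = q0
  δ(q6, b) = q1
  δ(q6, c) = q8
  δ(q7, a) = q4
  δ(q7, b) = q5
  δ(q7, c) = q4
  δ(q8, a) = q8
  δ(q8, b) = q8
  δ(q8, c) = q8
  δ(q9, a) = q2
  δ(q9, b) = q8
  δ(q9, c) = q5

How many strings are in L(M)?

11

The useful subgraph on states {q0, q1, q2, q5, q6, q9} is acyclic, so L(M) is finite; the longest accepting path visits 5 useful states, giving maximum string length 4.
Counting accepting paths from q9 by length: 4 of length 2, 4 of length 3, 3 of length 4. Total 11.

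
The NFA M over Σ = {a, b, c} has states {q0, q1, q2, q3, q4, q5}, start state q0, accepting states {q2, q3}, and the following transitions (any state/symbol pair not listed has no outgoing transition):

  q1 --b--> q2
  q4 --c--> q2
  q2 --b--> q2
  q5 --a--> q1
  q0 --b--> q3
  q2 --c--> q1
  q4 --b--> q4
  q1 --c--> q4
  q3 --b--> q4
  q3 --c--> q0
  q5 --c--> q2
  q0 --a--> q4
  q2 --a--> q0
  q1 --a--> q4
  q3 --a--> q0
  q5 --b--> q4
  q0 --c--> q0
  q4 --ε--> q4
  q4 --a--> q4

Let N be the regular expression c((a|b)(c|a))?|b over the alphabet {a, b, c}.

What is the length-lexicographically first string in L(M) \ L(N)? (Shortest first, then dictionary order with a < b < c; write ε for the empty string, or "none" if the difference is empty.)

ac

The string ac is accepted by M but not by N.
No shorter string lies in the difference, and ac is the lexicographically first length-2 string in L(M) \ L(N).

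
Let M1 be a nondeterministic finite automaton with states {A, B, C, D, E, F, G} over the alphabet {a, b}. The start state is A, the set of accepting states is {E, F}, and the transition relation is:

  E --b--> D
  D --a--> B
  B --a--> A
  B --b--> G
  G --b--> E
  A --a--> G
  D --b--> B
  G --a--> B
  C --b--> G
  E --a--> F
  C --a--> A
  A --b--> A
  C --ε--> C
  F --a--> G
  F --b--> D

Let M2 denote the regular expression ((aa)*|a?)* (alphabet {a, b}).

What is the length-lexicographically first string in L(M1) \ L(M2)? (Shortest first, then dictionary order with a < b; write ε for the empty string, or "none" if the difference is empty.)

ab

The string ab is accepted by M1 but not by M2.
No shorter string lies in the difference, and ab is the lexicographically first length-2 string in L(M1) \ L(M2).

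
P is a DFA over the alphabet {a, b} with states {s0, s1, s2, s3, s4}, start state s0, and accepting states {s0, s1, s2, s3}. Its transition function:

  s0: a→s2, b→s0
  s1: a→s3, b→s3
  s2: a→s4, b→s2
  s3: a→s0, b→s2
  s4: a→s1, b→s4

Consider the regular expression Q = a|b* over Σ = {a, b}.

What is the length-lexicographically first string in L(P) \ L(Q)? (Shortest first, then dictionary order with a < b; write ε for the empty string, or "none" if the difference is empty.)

ab

The string ab is accepted by P but not by Q.
No shorter string lies in the difference, and ab is the lexicographically first length-2 string in L(P) \ L(Q).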